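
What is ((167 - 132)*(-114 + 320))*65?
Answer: 468650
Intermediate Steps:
((167 - 132)*(-114 + 320))*65 = (35*206)*65 = 7210*65 = 468650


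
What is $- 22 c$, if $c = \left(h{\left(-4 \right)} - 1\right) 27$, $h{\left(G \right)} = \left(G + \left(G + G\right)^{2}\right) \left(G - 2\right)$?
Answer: $214434$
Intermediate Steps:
$h{\left(G \right)} = \left(-2 + G\right) \left(G + 4 G^{2}\right)$ ($h{\left(G \right)} = \left(G + \left(2 G\right)^{2}\right) \left(-2 + G\right) = \left(G + 4 G^{2}\right) \left(-2 + G\right) = \left(-2 + G\right) \left(G + 4 G^{2}\right)$)
$c = -9747$ ($c = \left(- 4 \left(-2 - -28 + 4 \left(-4\right)^{2}\right) - 1\right) 27 = \left(- 4 \left(-2 + 28 + 4 \cdot 16\right) - 1\right) 27 = \left(- 4 \left(-2 + 28 + 64\right) - 1\right) 27 = \left(\left(-4\right) 90 - 1\right) 27 = \left(-360 - 1\right) 27 = \left(-361\right) 27 = -9747$)
$- 22 c = \left(-22\right) \left(-9747\right) = 214434$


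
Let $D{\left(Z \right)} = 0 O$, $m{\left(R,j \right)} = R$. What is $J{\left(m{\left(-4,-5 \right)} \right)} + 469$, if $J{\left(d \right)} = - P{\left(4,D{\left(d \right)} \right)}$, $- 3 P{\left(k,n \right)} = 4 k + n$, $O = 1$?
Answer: $\frac{1423}{3} \approx 474.33$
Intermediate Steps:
$D{\left(Z \right)} = 0$ ($D{\left(Z \right)} = 0 \cdot 1 = 0$)
$P{\left(k,n \right)} = - \frac{4 k}{3} - \frac{n}{3}$ ($P{\left(k,n \right)} = - \frac{4 k + n}{3} = - \frac{n + 4 k}{3} = - \frac{4 k}{3} - \frac{n}{3}$)
$J{\left(d \right)} = \frac{16}{3}$ ($J{\left(d \right)} = - (\left(- \frac{4}{3}\right) 4 - 0) = - (- \frac{16}{3} + 0) = \left(-1\right) \left(- \frac{16}{3}\right) = \frac{16}{3}$)
$J{\left(m{\left(-4,-5 \right)} \right)} + 469 = \frac{16}{3} + 469 = \frac{1423}{3}$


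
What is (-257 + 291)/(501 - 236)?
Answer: 34/265 ≈ 0.12830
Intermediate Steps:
(-257 + 291)/(501 - 236) = 34/265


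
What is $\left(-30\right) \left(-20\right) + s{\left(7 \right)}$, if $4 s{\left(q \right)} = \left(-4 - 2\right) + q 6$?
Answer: $609$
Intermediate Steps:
$s{\left(q \right)} = - \frac{3}{2} + \frac{3 q}{2}$ ($s{\left(q \right)} = \frac{\left(-4 - 2\right) + q 6}{4} = \frac{-6 + 6 q}{4} = - \frac{3}{2} + \frac{3 q}{2}$)
$\left(-30\right) \left(-20\right) + s{\left(7 \right)} = \left(-30\right) \left(-20\right) + \left(- \frac{3}{2} + \frac{3}{2} \cdot 7\right) = 600 + \left(- \frac{3}{2} + \frac{21}{2}\right) = 600 + 9 = 609$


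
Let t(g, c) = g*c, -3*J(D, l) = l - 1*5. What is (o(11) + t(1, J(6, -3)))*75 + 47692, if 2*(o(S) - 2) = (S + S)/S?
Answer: 48117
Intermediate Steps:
J(D, l) = 5/3 - l/3 (J(D, l) = -(l - 1*5)/3 = -(l - 5)/3 = -(-5 + l)/3 = 5/3 - l/3)
t(g, c) = c*g
o(S) = 3 (o(S) = 2 + ((S + S)/S)/2 = 2 + ((2*S)/S)/2 = 2 + (1/2)*2 = 2 + 1 = 3)
(o(11) + t(1, J(6, -3)))*75 + 47692 = (3 + (5/3 - 1/3*(-3))*1)*75 + 47692 = (3 + (5/3 + 1)*1)*75 + 47692 = (3 + (8/3)*1)*75 + 47692 = (3 + 8/3)*75 + 47692 = (17/3)*75 + 47692 = 425 + 47692 = 48117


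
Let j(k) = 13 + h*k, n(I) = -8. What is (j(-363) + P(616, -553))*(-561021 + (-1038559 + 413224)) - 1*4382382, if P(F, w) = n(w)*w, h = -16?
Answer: -12158599602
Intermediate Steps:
P(F, w) = -8*w
j(k) = 13 - 16*k
(j(-363) + P(616, -553))*(-561021 + (-1038559 + 413224)) - 1*4382382 = ((13 - 16*(-363)) - 8*(-553))*(-561021 + (-1038559 + 413224)) - 1*4382382 = ((13 + 5808) + 4424)*(-561021 - 625335) - 4382382 = (5821 + 4424)*(-1186356) - 4382382 = 10245*(-1186356) - 4382382 = -12154217220 - 4382382 = -12158599602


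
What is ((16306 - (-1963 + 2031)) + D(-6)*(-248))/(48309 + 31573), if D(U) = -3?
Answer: 8491/39941 ≈ 0.21259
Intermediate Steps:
((16306 - (-1963 + 2031)) + D(-6)*(-248))/(48309 + 31573) = ((16306 - (-1963 + 2031)) - 3*(-248))/(48309 + 31573) = ((16306 - 1*68) + 744)/79882 = ((16306 - 68) + 744)*(1/79882) = (16238 + 744)*(1/79882) = 16982*(1/79882) = 8491/39941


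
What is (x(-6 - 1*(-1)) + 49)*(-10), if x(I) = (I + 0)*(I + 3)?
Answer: -590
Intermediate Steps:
x(I) = I*(3 + I)
(x(-6 - 1*(-1)) + 49)*(-10) = ((-6 - 1*(-1))*(3 + (-6 - 1*(-1))) + 49)*(-10) = ((-6 + 1)*(3 + (-6 + 1)) + 49)*(-10) = (-5*(3 - 5) + 49)*(-10) = (-5*(-2) + 49)*(-10) = (10 + 49)*(-10) = 59*(-10) = -590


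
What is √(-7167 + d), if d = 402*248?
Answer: 3*√10281 ≈ 304.19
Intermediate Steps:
d = 99696
√(-7167 + d) = √(-7167 + 99696) = √92529 = 3*√10281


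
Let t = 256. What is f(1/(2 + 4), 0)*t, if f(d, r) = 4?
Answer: 1024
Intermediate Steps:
f(1/(2 + 4), 0)*t = 4*256 = 1024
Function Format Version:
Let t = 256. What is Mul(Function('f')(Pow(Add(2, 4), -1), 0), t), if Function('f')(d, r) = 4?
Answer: 1024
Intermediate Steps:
Mul(Function('f')(Pow(Add(2, 4), -1), 0), t) = Mul(4, 256) = 1024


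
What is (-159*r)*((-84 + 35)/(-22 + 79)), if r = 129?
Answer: 335013/19 ≈ 17632.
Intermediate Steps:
(-159*r)*((-84 + 35)/(-22 + 79)) = (-159*129)*((-84 + 35)/(-22 + 79)) = -(-1005039)/57 = -20511*(-49/57) = 335013/19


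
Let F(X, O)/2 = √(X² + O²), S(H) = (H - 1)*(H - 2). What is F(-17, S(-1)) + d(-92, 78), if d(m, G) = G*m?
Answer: -7176 + 10*√13 ≈ -7139.9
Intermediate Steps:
S(H) = (-1 + H)*(-2 + H)
F(X, O) = 2*√(O² + X²) (F(X, O) = 2*√(X² + O²) = 2*√(O² + X²))
F(-17, S(-1)) + d(-92, 78) = 2*√((2 + (-1)² - 3*(-1))² + (-17)²) + 78*(-92) = 2*√((2 + 1 + 3)² + 289) - 7176 = 2*√(6² + 289) - 7176 = 2*√(36 + 289) - 7176 = 2*√325 - 7176 = 2*(5*√13) - 7176 = 10*√13 - 7176 = -7176 + 10*√13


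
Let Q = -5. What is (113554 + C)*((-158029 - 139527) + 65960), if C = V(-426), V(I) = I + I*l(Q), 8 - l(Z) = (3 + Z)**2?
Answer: -25805352704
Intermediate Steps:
l(Z) = 8 - (3 + Z)**2
V(I) = 5*I (V(I) = I + I*(8 - (3 - 5)**2) = I + I*(8 - 1*(-2)**2) = I + I*(8 - 1*4) = I + I*(8 - 4) = I + I*4 = I + 4*I = 5*I)
C = -2130 (C = 5*(-426) = -2130)
(113554 + C)*((-158029 - 139527) + 65960) = (113554 - 2130)*((-158029 - 139527) + 65960) = 111424*(-297556 + 65960) = 111424*(-231596) = -25805352704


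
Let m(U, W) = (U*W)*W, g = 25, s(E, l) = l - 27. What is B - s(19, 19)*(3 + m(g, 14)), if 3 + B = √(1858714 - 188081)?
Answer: 39221 + √1670633 ≈ 40514.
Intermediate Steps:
s(E, l) = -27 + l
B = -3 + √1670633 (B = -3 + √(1858714 - 188081) = -3 + √1670633 ≈ 1289.5)
m(U, W) = U*W²
B - s(19, 19)*(3 + m(g, 14)) = (-3 + √1670633) - (-27 + 19)*(3 + 25*14²) = (-3 + √1670633) - (-8)*(3 + 25*196) = (-3 + √1670633) - (-8)*(3 + 4900) = (-3 + √1670633) - (-8)*4903 = (-3 + √1670633) - 1*(-39224) = (-3 + √1670633) + 39224 = 39221 + √1670633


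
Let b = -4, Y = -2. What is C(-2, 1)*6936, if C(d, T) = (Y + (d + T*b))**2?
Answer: 443904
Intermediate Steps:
C(d, T) = (-2 + d - 4*T)**2 (C(d, T) = (-2 + (d + T*(-4)))**2 = (-2 + (d - 4*T))**2 = (-2 + d - 4*T)**2)
C(-2, 1)*6936 = (-2 - 2 - 4*1)**2*6936 = (-2 - 2 - 4)**2*6936 = (-8)**2*6936 = 64*6936 = 443904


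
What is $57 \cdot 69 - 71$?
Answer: $3862$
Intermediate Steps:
$57 \cdot 69 - 71 = 3933 - 71 = 3862$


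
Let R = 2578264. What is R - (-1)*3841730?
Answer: 6419994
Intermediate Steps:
R - (-1)*3841730 = 2578264 - (-1)*3841730 = 2578264 - 1*(-3841730) = 2578264 + 3841730 = 6419994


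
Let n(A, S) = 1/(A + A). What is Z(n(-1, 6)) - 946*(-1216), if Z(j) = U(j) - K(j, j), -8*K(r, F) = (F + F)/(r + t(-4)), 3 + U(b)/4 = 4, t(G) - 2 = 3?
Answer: 41412239/36 ≈ 1.1503e+6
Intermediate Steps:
t(G) = 5 (t(G) = 2 + 3 = 5)
U(b) = 4 (U(b) = -12 + 4*4 = -12 + 16 = 4)
n(A, S) = 1/(2*A)
K(r, F) = -F/(4*(5 + r)) (K(r, F) = -(F + F)/(8*(r + 5)) = -2*F/(8*(5 + r)) = -F/(4*(5 + r)))
Z(j) = 4 + j/(20 + 4*j) (Z(j) = 4 - (-1)*j/(20 + 4*j) = 4 + j/(20 + 4*j))
Z(n(-1, 6)) - 946*(-1216) = (80 + 17*((½)/(-1)))/(4*(5 + (½)/(-1))) - 946*(-1216) = (80 + 17*((½)*(-1)))/(4*(5 + (½)*(-1))) + 1150336 = (80 + 17*(-½))/(4*(5 - ½)) + 1150336 = (80 - 17/2)/(4*(9/2)) + 1150336 = (¼)*(2/9)*(143/2) + 1150336 = 143/36 + 1150336 = 41412239/36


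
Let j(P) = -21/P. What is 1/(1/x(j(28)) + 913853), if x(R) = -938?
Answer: 938/857194113 ≈ 1.0943e-6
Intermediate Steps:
1/(1/x(j(28)) + 913853) = 1/(1/(-938) + 913853) = 1/(-1/938 + 913853) = 1/(857194113/938) = 938/857194113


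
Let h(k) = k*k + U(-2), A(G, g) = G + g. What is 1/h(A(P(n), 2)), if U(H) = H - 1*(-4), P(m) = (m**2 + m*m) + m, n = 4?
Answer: 1/1446 ≈ 0.00069156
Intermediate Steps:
P(m) = m + 2*m**2 (P(m) = (m**2 + m**2) + m = 2*m**2 + m = m + 2*m**2)
U(H) = 4 + H (U(H) = H + 4 = 4 + H)
h(k) = 2 + k**2 (h(k) = k*k + (4 - 2) = k**2 + 2 = 2 + k**2)
1/h(A(P(n), 2)) = 1/(2 + (4*(1 + 2*4) + 2)**2) = 1/(2 + (4*(1 + 8) + 2)**2) = 1/(2 + (4*9 + 2)**2) = 1/(2 + (36 + 2)**2) = 1/(2 + 38**2) = 1/(2 + 1444) = 1/1446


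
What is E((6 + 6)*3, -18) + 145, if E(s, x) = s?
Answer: 181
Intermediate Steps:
E((6 + 6)*3, -18) + 145 = (6 + 6)*3 + 145 = 12*3 + 145 = 36 + 145 = 181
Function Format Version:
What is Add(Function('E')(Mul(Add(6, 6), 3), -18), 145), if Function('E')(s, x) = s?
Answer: 181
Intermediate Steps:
Add(Function('E')(Mul(Add(6, 6), 3), -18), 145) = Add(Mul(Add(6, 6), 3), 145) = Add(Mul(12, 3), 145) = Add(36, 145) = 181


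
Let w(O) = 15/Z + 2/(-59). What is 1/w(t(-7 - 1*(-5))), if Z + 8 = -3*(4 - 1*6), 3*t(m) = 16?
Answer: -118/889 ≈ -0.13273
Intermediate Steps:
t(m) = 16/3 (t(m) = (⅓)*16 = 16/3)
Z = -2 (Z = -8 - 3*(4 - 1*6) = -8 - 3*(4 - 6) = -8 - 3*(-2) = -8 + 6 = -2)
w(O) = -889/118 (w(O) = 15/(-2) + 2/(-59) = 15*(-½) + 2*(-1/59) = -15/2 - 2/59 = -889/118)
1/w(t(-7 - 1*(-5))) = 1/(-889/118) = -118/889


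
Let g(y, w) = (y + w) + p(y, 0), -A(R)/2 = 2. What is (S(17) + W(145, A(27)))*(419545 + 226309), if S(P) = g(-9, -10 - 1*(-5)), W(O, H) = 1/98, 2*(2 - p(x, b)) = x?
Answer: -237028418/49 ≈ -4.8373e+6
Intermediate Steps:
A(R) = -4 (A(R) = -2*2 = -4)
p(x, b) = 2 - x/2
g(y, w) = 2 + w + y/2 (g(y, w) = (y + w) + (2 - y/2) = (w + y) + (2 - y/2) = 2 + w + y/2)
W(O, H) = 1/98
S(P) = -15/2 (S(P) = 2 + (-10 - 1*(-5)) + (½)*(-9) = 2 + (-10 + 5) - 9/2 = 2 - 5 - 9/2 = -15/2)
(S(17) + W(145, A(27)))*(419545 + 226309) = (-15/2 + 1/98)*(419545 + 226309) = -367/49*645854 = -237028418/49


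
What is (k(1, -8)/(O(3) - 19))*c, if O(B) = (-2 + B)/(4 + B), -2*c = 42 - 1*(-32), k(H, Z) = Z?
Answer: -518/33 ≈ -15.697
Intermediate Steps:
c = -37 (c = -(42 - 1*(-32))/2 = -(42 + 32)/2 = -½*74 = -37)
O(B) = (-2 + B)/(4 + B)
(k(1, -8)/(O(3) - 19))*c = (-8/((-2 + 3)/(4 + 3) - 19))*(-37) = (-8/(1/7 - 19))*(-37) = (-8/((⅐)*1 - 19))*(-37) = (-8/(⅐ - 19))*(-37) = (-8/(-132/7))*(-37) = -7/132*(-8)*(-37) = (14/33)*(-37) = -518/33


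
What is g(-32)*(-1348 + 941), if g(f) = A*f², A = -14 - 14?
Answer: 11669504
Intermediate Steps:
A = -28
g(f) = -28*f²
g(-32)*(-1348 + 941) = (-28*(-32)²)*(-1348 + 941) = -28*1024*(-407) = -28672*(-407) = 11669504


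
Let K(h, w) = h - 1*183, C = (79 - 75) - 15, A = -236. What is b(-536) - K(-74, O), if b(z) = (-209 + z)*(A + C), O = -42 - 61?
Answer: 184272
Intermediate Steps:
C = -11 (C = 4 - 15 = -11)
O = -103
K(h, w) = -183 + h (K(h, w) = h - 183 = -183 + h)
b(z) = 51623 - 247*z (b(z) = (-209 + z)*(-236 - 11) = (-209 + z)*(-247) = 51623 - 247*z)
b(-536) - K(-74, O) = (51623 - 247*(-536)) - (-183 - 74) = (51623 + 132392) - 1*(-257) = 184015 + 257 = 184272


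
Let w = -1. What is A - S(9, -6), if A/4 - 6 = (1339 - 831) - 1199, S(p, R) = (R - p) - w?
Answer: -2726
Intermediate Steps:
S(p, R) = 1 + R - p (S(p, R) = (R - p) - 1*(-1) = (R - p) + 1 = 1 + R - p)
A = -2740 (A = 24 + 4*((1339 - 831) - 1199) = 24 + 4*(508 - 1199) = 24 + 4*(-691) = 24 - 2764 = -2740)
A - S(9, -6) = -2740 - (1 - 6 - 1*9) = -2740 - (1 - 6 - 9) = -2740 - 1*(-14) = -2740 + 14 = -2726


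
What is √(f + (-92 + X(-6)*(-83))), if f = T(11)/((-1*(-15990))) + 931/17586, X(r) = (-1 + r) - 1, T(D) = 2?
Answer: √139611878847798370/15622230 ≈ 23.918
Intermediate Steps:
X(r) = -2 + r
f = 2486977/46866690 (f = 2/((-1*(-15990))) + 931/17586 = 2/15990 + 931*(1/17586) = 2*(1/15990) + 931/17586 = 1/7995 + 931/17586 = 2486977/46866690 ≈ 0.053065)
√(f + (-92 + X(-6)*(-83))) = √(2486977/46866690 + (-92 + (-2 - 6)*(-83))) = √(2486977/46866690 + (-92 - 8*(-83))) = √(2486977/46866690 + (-92 + 664)) = √(2486977/46866690 + 572) = √(26810233657/46866690) = √139611878847798370/15622230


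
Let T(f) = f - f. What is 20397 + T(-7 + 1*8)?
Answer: 20397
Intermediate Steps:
T(f) = 0
20397 + T(-7 + 1*8) = 20397 + 0 = 20397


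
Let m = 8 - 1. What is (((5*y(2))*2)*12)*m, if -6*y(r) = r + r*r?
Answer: -840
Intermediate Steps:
y(r) = -r/6 - r**2/6 (y(r) = -(r + r*r)/6 = -(r + r**2)/6 = -r/6 - r**2/6)
m = 7
(((5*y(2))*2)*12)*m = (((5*(-1/6*2*(1 + 2)))*2)*12)*7 = (((5*(-1/6*2*3))*2)*12)*7 = (((5*(-1))*2)*12)*7 = (-5*2*12)*7 = -10*12*7 = -120*7 = -840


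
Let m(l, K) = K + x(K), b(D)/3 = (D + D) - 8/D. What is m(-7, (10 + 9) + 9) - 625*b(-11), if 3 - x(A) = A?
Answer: 438783/11 ≈ 39889.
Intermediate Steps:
x(A) = 3 - A
b(D) = -24/D + 6*D (b(D) = 3*((D + D) - 8/D) = 3*(2*D - 8/D) = 3*(-8/D + 2*D) = -24/D + 6*D)
m(l, K) = 3 (m(l, K) = K + (3 - K) = 3)
m(-7, (10 + 9) + 9) - 625*b(-11) = 3 - 625*(-24/(-11) + 6*(-11)) = 3 - 625*(-24*(-1/11) - 66) = 3 - 625*(24/11 - 66) = 3 - 625*(-702/11) = 3 + 438750/11 = 438783/11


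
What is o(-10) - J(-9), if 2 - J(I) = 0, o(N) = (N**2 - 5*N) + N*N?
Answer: 248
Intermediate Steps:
o(N) = -5*N + 2*N**2 (o(N) = (N**2 - 5*N) + N**2 = -5*N + 2*N**2)
J(I) = 2 (J(I) = 2 - 1*0 = 2 + 0 = 2)
o(-10) - J(-9) = -10*(-5 + 2*(-10)) - 1*2 = -10*(-5 - 20) - 2 = -10*(-25) - 2 = 250 - 2 = 248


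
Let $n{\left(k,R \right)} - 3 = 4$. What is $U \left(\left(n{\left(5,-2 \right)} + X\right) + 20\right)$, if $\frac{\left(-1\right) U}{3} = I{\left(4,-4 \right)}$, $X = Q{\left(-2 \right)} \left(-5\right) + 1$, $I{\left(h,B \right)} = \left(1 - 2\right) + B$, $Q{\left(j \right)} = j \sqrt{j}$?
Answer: $420 + 150 i \sqrt{2} \approx 420.0 + 212.13 i$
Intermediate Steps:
$Q{\left(j \right)} = j^{\frac{3}{2}}$
$n{\left(k,R \right)} = 7$ ($n{\left(k,R \right)} = 3 + 4 = 7$)
$I{\left(h,B \right)} = -1 + B$
$X = 1 + 10 i \sqrt{2}$ ($X = \left(-2\right)^{\frac{3}{2}} \left(-5\right) + 1 = - 2 i \sqrt{2} \left(-5\right) + 1 = 10 i \sqrt{2} + 1 = 1 + 10 i \sqrt{2} \approx 1.0 + 14.142 i$)
$U = 15$ ($U = - 3 \left(-1 - 4\right) = \left(-3\right) \left(-5\right) = 15$)
$U \left(\left(n{\left(5,-2 \right)} + X\right) + 20\right) = 15 \left(\left(7 + \left(1 + 10 i \sqrt{2}\right)\right) + 20\right) = 15 \left(\left(8 + 10 i \sqrt{2}\right) + 20\right) = 15 \left(28 + 10 i \sqrt{2}\right) = 420 + 150 i \sqrt{2}$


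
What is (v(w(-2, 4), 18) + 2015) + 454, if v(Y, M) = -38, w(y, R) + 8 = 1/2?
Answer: 2431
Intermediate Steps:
w(y, R) = -15/2 (w(y, R) = -8 + 1/2 = -15/2)
(v(w(-2, 4), 18) + 2015) + 454 = (-38 + 2015) + 454 = 1977 + 454 = 2431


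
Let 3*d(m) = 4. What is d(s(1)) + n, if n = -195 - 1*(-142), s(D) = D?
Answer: -155/3 ≈ -51.667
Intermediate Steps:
n = -53 (n = -195 + 142 = -53)
d(m) = 4/3 (d(m) = (⅓)*4 = 4/3)
d(s(1)) + n = 4/3 - 53 = -155/3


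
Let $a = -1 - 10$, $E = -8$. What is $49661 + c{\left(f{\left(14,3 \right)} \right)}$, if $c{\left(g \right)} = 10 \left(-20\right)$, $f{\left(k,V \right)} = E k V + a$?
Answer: $49461$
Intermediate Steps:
$a = -11$ ($a = -1 - 10 = -11$)
$f{\left(k,V \right)} = -11 - 8 V k$ ($f{\left(k,V \right)} = - 8 k V - 11 = - 8 V k - 11 = -11 - 8 V k$)
$c{\left(g \right)} = -200$
$49661 + c{\left(f{\left(14,3 \right)} \right)} = 49661 - 200 = 49461$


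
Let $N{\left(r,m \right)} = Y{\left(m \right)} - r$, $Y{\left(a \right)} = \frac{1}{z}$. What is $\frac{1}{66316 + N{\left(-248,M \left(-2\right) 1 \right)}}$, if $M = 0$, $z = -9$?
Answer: $\frac{9}{599075} \approx 1.5023 \cdot 10^{-5}$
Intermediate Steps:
$Y{\left(a \right)} = - \frac{1}{9}$ ($Y{\left(a \right)} = \frac{1}{-9} = - \frac{1}{9}$)
$N{\left(r,m \right)} = - \frac{1}{9} - r$
$\frac{1}{66316 + N{\left(-248,M \left(-2\right) 1 \right)}} = \frac{1}{66316 - - \frac{2231}{9}} = \frac{1}{66316 + \left(- \frac{1}{9} + 248\right)} = \frac{1}{66316 + \frac{2231}{9}} = \frac{1}{\frac{599075}{9}} = \frac{9}{599075}$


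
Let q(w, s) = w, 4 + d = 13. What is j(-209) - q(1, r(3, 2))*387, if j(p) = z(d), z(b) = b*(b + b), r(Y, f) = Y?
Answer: -225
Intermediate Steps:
d = 9 (d = -4 + 13 = 9)
z(b) = 2*b² (z(b) = b*(2*b) = 2*b²)
j(p) = 162 (j(p) = 2*9² = 2*81 = 162)
j(-209) - q(1, r(3, 2))*387 = 162 - 387 = -225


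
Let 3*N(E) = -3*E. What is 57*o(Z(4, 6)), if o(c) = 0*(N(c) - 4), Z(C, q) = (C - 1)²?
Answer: 0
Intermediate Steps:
Z(C, q) = (-1 + C)²
N(E) = -E (N(E) = (-3*E)/3 = -E)
o(c) = 0 (o(c) = 0*(-c - 4) = 0*(-4 - c) = 0)
57*o(Z(4, 6)) = 57*0 = 0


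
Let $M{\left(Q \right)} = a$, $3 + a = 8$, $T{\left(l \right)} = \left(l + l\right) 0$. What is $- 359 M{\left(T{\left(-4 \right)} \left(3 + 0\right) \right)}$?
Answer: $-1795$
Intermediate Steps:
$T{\left(l \right)} = 0$ ($T{\left(l \right)} = 2 l 0 = 0$)
$a = 5$ ($a = -3 + 8 = 5$)
$M{\left(Q \right)} = 5$
$- 359 M{\left(T{\left(-4 \right)} \left(3 + 0\right) \right)} = \left(-359\right) 5 = -1795$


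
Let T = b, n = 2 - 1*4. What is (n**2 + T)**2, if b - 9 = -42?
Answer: 841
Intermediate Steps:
b = -33 (b = 9 - 42 = -33)
n = -2 (n = 2 - 4 = -2)
T = -33
(n**2 + T)**2 = ((-2)**2 - 33)**2 = (4 - 33)**2 = (-29)**2 = 841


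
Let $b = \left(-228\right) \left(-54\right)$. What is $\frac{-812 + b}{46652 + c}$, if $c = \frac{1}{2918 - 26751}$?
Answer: $\frac{54815900}{222371423} \approx 0.24651$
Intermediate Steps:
$b = 12312$
$c = - \frac{1}{23833}$ ($c = \frac{1}{-23833} = - \frac{1}{23833} \approx -4.1959 \cdot 10^{-5}$)
$\frac{-812 + b}{46652 + c} = \frac{-812 + 12312}{46652 - \frac{1}{23833}} = \frac{11500}{\frac{1111857115}{23833}} = 11500 \cdot \frac{23833}{1111857115} = \frac{54815900}{222371423}$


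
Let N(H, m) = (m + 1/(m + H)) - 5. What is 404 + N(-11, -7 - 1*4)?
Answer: 8535/22 ≈ 387.95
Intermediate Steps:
N(H, m) = -5 + m + 1/(H + m) (N(H, m) = (m + 1/(H + m)) - 5 = -5 + m + 1/(H + m))
404 + N(-11, -7 - 1*4) = 404 + (1 + (-7 - 1*4)² - 5*(-11) - 5*(-7 - 1*4) - 11*(-7 - 1*4))/(-11 + (-7 - 1*4)) = 404 + (1 + (-7 - 4)² + 55 - 5*(-7 - 4) - 11*(-7 - 4))/(-11 + (-7 - 4)) = 404 + (1 + (-11)² + 55 - 5*(-11) - 11*(-11))/(-11 - 11) = 404 + (1 + 121 + 55 + 55 + 121)/(-22) = 404 - 1/22*353 = 404 - 353/22 = 8535/22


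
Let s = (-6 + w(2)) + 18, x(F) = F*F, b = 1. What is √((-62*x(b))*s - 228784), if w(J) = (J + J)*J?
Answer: 2*I*√57506 ≈ 479.61*I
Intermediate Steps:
w(J) = 2*J² (w(J) = (2*J)*J = 2*J²)
x(F) = F²
s = 20 (s = (-6 + 2*2²) + 18 = (-6 + 2*4) + 18 = (-6 + 8) + 18 = 2 + 18 = 20)
√((-62*x(b))*s - 228784) = √(-62*1²*20 - 228784) = √(-62*1*20 - 228784) = √(-62*20 - 228784) = √(-1240 - 228784) = √(-230024) = 2*I*√57506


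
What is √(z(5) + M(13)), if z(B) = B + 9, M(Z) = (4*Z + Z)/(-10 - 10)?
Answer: √43/2 ≈ 3.2787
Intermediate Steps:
M(Z) = -Z/4 (M(Z) = (5*Z)/(-20) = (5*Z)*(-1/20) = -Z/4)
z(B) = 9 + B
√(z(5) + M(13)) = √((9 + 5) - ¼*13) = √(14 - 13/4) = √(43/4) = √43/2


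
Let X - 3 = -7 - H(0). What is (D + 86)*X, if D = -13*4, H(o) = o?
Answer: -136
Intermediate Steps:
D = -52
X = -4 (X = 3 + (-7 - 1*0) = 3 + (-7 + 0) = 3 - 7 = -4)
(D + 86)*X = (-52 + 86)*(-4) = 34*(-4) = -136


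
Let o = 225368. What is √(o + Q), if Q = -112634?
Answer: 3*√12526 ≈ 335.76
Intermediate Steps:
√(o + Q) = √(225368 - 112634) = √112734 = 3*√12526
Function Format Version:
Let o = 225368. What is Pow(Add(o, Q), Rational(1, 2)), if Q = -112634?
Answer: Mul(3, Pow(12526, Rational(1, 2))) ≈ 335.76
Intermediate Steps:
Pow(Add(o, Q), Rational(1, 2)) = Pow(Add(225368, -112634), Rational(1, 2)) = Pow(112734, Rational(1, 2)) = Mul(3, Pow(12526, Rational(1, 2)))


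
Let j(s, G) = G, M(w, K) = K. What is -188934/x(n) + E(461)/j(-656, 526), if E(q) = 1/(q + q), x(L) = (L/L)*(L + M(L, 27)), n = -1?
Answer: -45813849911/6304636 ≈ -7266.7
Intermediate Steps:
x(L) = 27 + L (x(L) = (L/L)*(L + 27) = 1*(27 + L) = 27 + L)
E(q) = 1/(2*q)
-188934/x(n) + E(461)/j(-656, 526) = -188934/(27 - 1) + ((½)/461)/526 = -188934/26 + ((½)*(1/461))*(1/526) = -188934*1/26 + (1/922)*(1/526) = -94467/13 + 1/484972 = -45813849911/6304636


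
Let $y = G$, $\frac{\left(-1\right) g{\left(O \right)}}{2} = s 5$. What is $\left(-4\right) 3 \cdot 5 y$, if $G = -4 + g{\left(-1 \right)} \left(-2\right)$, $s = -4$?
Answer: $5040$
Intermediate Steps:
$g{\left(O \right)} = 40$ ($g{\left(O \right)} = - 2 \left(\left(-4\right) 5\right) = \left(-2\right) \left(-20\right) = 40$)
$G = -84$ ($G = -4 + 40 \left(-2\right) = -4 - 80 = -84$)
$y = -84$
$\left(-4\right) 3 \cdot 5 y = \left(-4\right) 3 \cdot 5 \left(-84\right) = \left(-12\right) 5 \left(-84\right) = \left(-60\right) \left(-84\right) = 5040$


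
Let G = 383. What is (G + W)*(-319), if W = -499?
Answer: 37004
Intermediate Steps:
(G + W)*(-319) = (383 - 499)*(-319) = -116*(-319) = 37004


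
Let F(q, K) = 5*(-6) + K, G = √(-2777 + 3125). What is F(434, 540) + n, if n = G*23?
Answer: 510 + 46*√87 ≈ 939.06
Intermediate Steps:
G = 2*√87 (G = √348 = 2*√87 ≈ 18.655)
F(q, K) = -30 + K
n = 46*√87 (n = (2*√87)*23 = 46*√87 ≈ 429.06)
F(434, 540) + n = (-30 + 540) + 46*√87 = 510 + 46*√87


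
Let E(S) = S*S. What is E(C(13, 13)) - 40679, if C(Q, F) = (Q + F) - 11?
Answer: -40454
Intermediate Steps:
C(Q, F) = -11 + F + Q (C(Q, F) = (F + Q) - 11 = -11 + F + Q)
E(S) = S²
E(C(13, 13)) - 40679 = (-11 + 13 + 13)² - 40679 = 15² - 40679 = 225 - 40679 = -40454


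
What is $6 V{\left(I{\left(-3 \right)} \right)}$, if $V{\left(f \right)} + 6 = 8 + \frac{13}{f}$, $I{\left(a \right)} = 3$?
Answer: $38$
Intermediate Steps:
$V{\left(f \right)} = 2 + \frac{13}{f}$ ($V{\left(f \right)} = -6 + \left(8 + \frac{13}{f}\right) = 2 + \frac{13}{f}$)
$6 V{\left(I{\left(-3 \right)} \right)} = 6 \left(2 + \frac{13}{3}\right) = 6 \cdot \frac{19}{3} = 38$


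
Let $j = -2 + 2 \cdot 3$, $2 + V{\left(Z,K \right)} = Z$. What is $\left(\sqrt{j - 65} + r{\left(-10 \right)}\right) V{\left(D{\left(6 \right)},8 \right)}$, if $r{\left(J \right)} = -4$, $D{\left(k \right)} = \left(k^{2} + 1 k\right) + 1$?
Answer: $-164 + 41 i \sqrt{61} \approx -164.0 + 320.22 i$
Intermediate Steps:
$D{\left(k \right)} = 1 + k + k^{2}$ ($D{\left(k \right)} = \left(k^{2} + k\right) + 1 = \left(k + k^{2}\right) + 1 = 1 + k + k^{2}$)
$V{\left(Z,K \right)} = -2 + Z$
$j = 4$ ($j = -2 + 6 = 4$)
$\left(\sqrt{j - 65} + r{\left(-10 \right)}\right) V{\left(D{\left(6 \right)},8 \right)} = \left(\sqrt{4 - 65} - 4\right) \left(-2 + \left(1 + 6 + 6^{2}\right)\right) = \left(\sqrt{-61} - 4\right) \left(-2 + \left(1 + 6 + 36\right)\right) = \left(i \sqrt{61} - 4\right) \left(-2 + 43\right) = \left(-4 + i \sqrt{61}\right) 41 = -164 + 41 i \sqrt{61}$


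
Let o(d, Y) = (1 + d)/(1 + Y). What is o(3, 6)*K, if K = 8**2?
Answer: 256/7 ≈ 36.571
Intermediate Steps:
o(d, Y) = (1 + d)/(1 + Y)
K = 64
o(3, 6)*K = ((1 + 3)/(1 + 6))*64 = (4/7)*64 = 256/7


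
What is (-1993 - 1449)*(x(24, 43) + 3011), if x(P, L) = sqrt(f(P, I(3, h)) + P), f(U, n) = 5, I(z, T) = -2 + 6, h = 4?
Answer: -10363862 - 3442*sqrt(29) ≈ -1.0382e+7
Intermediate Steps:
I(z, T) = 4
x(P, L) = sqrt(5 + P)
(-1993 - 1449)*(x(24, 43) + 3011) = (-1993 - 1449)*(sqrt(5 + 24) + 3011) = -3442*(sqrt(29) + 3011) = -3442*(3011 + sqrt(29)) = -10363862 - 3442*sqrt(29)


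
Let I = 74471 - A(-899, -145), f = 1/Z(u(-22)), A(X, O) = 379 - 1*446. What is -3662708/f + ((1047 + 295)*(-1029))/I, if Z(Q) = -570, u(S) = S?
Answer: 25936038015727/12423 ≈ 2.0877e+9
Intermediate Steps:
A(X, O) = -67 (A(X, O) = 379 - 446 = -67)
f = -1/570 (f = 1/(-570) = -1/570 ≈ -0.0017544)
I = 74538 (I = 74471 - 1*(-67) = 74471 + 67 = 74538)
-3662708/f + ((1047 + 295)*(-1029))/I = -3662708/(-1/570) + ((1047 + 295)*(-1029))/74538 = -3662708*(-570) + (1342*(-1029))*(1/74538) = 2087743560 - 1380918*1/74538 = 2087743560 - 230153/12423 = 25936038015727/12423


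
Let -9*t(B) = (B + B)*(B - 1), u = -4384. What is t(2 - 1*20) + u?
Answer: -4460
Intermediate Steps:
t(B) = -2*B*(-1 + B)/9 (t(B) = -(B + B)*(B - 1)/9 = -2*B*(-1 + B)/9)
t(2 - 1*20) + u = 2*(2 - 1*20)*(1 - (2 - 1*20))/9 - 4384 = 2*(2 - 20)*(1 - (2 - 20))/9 - 4384 = (2/9)*(-18)*(1 - 1*(-18)) - 4384 = (2/9)*(-18)*(1 + 18) - 4384 = (2/9)*(-18)*19 - 4384 = -76 - 4384 = -4460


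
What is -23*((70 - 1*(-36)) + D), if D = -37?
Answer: -1587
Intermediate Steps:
-23*((70 - 1*(-36)) + D) = -23*((70 - 1*(-36)) - 37) = -23*((70 + 36) - 37) = -23*(106 - 37) = -23*69 = -1587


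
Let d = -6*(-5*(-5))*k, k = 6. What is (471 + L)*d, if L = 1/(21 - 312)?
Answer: -41118000/97 ≈ -4.2390e+5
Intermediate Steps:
d = -900 (d = -6*(-5*(-5))*6 = -150*6 = -6*150 = -900)
L = -1/291 (L = 1/(-291) = -1/291 ≈ -0.0034364)
(471 + L)*d = (471 - 1/291)*(-900) = (137060/291)*(-900) = -41118000/97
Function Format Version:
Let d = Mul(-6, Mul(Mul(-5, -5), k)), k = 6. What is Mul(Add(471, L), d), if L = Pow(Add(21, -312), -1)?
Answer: Rational(-41118000, 97) ≈ -4.2390e+5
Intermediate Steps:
d = -900 (d = Mul(-6, Mul(Mul(-5, -5), 6)) = Mul(-6, Mul(25, 6)) = Mul(-6, 150) = -900)
L = Rational(-1, 291) (L = Pow(-291, -1) = Rational(-1, 291) ≈ -0.0034364)
Mul(Add(471, L), d) = Mul(Add(471, Rational(-1, 291)), -900) = Mul(Rational(137060, 291), -900) = Rational(-41118000, 97)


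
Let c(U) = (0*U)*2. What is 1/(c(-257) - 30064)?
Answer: -1/30064 ≈ -3.3262e-5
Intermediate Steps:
c(U) = 0 (c(U) = 0*2 = 0)
1/(c(-257) - 30064) = 1/(0 - 30064) = 1/(-30064) = -1/30064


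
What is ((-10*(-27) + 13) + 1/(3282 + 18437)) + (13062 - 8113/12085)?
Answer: 3502540870513/262474115 ≈ 13344.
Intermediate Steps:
((-10*(-27) + 13) + 1/(3282 + 18437)) + (13062 - 8113/12085) = ((270 + 13) + 1/21719) + (13062 - 8113/12085) = (283 + 1/21719) + (13062 - 1*8113/12085) = 6146478/21719 + (13062 - 8113/12085) = 6146478/21719 + 157846157/12085 = 3502540870513/262474115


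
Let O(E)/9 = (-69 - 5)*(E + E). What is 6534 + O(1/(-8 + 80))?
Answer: 13031/2 ≈ 6515.5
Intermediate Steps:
O(E) = -1332*E (O(E) = 9*((-69 - 5)*(E + E)) = 9*(-148*E) = -1332*E)
6534 + O(1/(-8 + 80)) = 6534 - 1332/(-8 + 80) = 6534 - 1332/72 = 6534 - 1332*1/72 = 6534 - 37/2 = 13031/2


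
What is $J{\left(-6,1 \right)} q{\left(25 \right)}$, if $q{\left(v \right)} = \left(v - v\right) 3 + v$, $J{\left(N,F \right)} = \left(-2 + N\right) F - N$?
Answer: $-50$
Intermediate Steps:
$J{\left(N,F \right)} = - N + F \left(-2 + N\right)$ ($J{\left(N,F \right)} = F \left(-2 + N\right) - N = - N + F \left(-2 + N\right)$)
$q{\left(v \right)} = v$ ($q{\left(v \right)} = 0 \cdot 3 + v = 0 + v = v$)
$J{\left(-6,1 \right)} q{\left(25 \right)} = \left(\left(-1\right) \left(-6\right) - 2 + 1 \left(-6\right)\right) 25 = \left(6 - 2 - 6\right) 25 = \left(-2\right) 25 = -50$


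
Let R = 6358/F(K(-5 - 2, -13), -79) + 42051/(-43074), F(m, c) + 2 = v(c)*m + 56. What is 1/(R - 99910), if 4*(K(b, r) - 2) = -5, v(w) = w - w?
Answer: -129222/12895481479 ≈ -1.0021e-5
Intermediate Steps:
v(w) = 0
K(b, r) = ¾ (K(b, r) = 2 + (¼)*(-5) = 2 - 5/4 = ¾)
F(m, c) = 54 (F(m, c) = -2 + (0*m + 56) = -2 + (0 + 56) = -2 + 56 = 54)
R = 15088541/129222 (R = 6358/54 + 42051/(-43074) = 6358*(1/54) + 42051*(-1/43074) = 3179/27 - 14017/14358 = 15088541/129222 ≈ 116.76)
1/(R - 99910) = 1/(15088541/129222 - 99910) = 1/(-12895481479/129222) = -129222/12895481479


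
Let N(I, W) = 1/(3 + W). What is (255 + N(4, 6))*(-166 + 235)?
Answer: 52808/3 ≈ 17603.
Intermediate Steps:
(255 + N(4, 6))*(-166 + 235) = (255 + 1/(3 + 6))*(-166 + 235) = (255 + 1/9)*69 = (255 + ⅑)*69 = (2296/9)*69 = 52808/3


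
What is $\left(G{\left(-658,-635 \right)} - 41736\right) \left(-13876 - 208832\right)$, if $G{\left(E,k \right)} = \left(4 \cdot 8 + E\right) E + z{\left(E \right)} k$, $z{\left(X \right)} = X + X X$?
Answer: $61054092685704$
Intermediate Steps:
$z{\left(X \right)} = X + X^{2}$
$G{\left(E,k \right)} = E \left(32 + E\right) + E k \left(1 + E\right)$ ($G{\left(E,k \right)} = \left(4 \cdot 8 + E\right) E + E \left(1 + E\right) k = \left(32 + E\right) E + E k \left(1 + E\right) = E \left(32 + E\right) + E k \left(1 + E\right)$)
$\left(G{\left(-658,-635 \right)} - 41736\right) \left(-13876 - 208832\right) = \left(- 658 \left(32 - 658 - 635 \left(1 - 658\right)\right) - 41736\right) \left(-13876 - 208832\right) = \left(- 658 \left(32 - 658 - -417195\right) - 41736\right) \left(-13876 - 208832\right) = \left(- 658 \left(32 - 658 + 417195\right) - 41736\right) \left(-222708\right) = \left(\left(-658\right) 416569 - 41736\right) \left(-222708\right) = \left(-274102402 - 41736\right) \left(-222708\right) = \left(-274144138\right) \left(-222708\right) = 61054092685704$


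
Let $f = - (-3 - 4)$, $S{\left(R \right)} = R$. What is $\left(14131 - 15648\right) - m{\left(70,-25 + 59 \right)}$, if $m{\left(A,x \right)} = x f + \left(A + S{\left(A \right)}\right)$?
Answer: $-1895$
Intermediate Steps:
$f = 7$ ($f = \left(-1\right) \left(-7\right) = 7$)
$m{\left(A,x \right)} = 2 A + 7 x$ ($m{\left(A,x \right)} = x 7 + \left(A + A\right) = 7 x + 2 A = 2 A + 7 x$)
$\left(14131 - 15648\right) - m{\left(70,-25 + 59 \right)} = \left(14131 - 15648\right) - \left(2 \cdot 70 + 7 \left(-25 + 59\right)\right) = -1517 - \left(140 + 7 \cdot 34\right) = -1517 - \left(140 + 238\right) = -1517 - 378 = -1895$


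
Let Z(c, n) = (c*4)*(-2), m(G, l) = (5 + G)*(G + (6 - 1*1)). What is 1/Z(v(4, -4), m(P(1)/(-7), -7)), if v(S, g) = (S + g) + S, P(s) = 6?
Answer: -1/32 ≈ -0.031250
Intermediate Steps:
v(S, g) = g + 2*S
m(G, l) = (5 + G)**2 (m(G, l) = (5 + G)*(G + (6 - 1)) = (5 + G)*(G + 5) = (5 + G)*(5 + G) = (5 + G)**2)
Z(c, n) = -8*c (Z(c, n) = (4*c)*(-2) = -8*c)
1/Z(v(4, -4), m(P(1)/(-7), -7)) = 1/(-8*(-4 + 2*4)) = 1/(-8*(-4 + 8)) = 1/(-8*4) = 1/(-32) = -1/32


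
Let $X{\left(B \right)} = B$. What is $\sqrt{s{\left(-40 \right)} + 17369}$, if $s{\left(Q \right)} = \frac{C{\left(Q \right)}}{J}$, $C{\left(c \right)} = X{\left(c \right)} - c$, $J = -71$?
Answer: $\sqrt{17369} \approx 131.79$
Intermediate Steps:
$C{\left(c \right)} = 0$ ($C{\left(c \right)} = c - c = 0$)
$s{\left(Q \right)} = 0$ ($s{\left(Q \right)} = \frac{0}{-71} = 0 \left(- \frac{1}{71}\right) = 0$)
$\sqrt{s{\left(-40 \right)} + 17369} = \sqrt{0 + 17369} = \sqrt{17369}$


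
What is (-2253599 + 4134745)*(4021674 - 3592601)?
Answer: 807148957658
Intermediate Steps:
(-2253599 + 4134745)*(4021674 - 3592601) = 1881146*429073 = 807148957658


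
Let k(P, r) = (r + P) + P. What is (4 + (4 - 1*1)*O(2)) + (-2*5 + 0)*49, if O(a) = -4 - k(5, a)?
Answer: -534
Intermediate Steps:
k(P, r) = r + 2*P (k(P, r) = (P + r) + P = r + 2*P)
O(a) = -14 - a (O(a) = -4 - (a + 2*5) = -4 - (a + 10) = -4 - (10 + a) = -4 + (-10 - a) = -14 - a)
(4 + (4 - 1*1)*O(2)) + (-2*5 + 0)*49 = (4 + (4 - 1*1)*(-14 - 1*2)) + (-2*5 + 0)*49 = (4 + (4 - 1)*(-14 - 2)) + (-10 + 0)*49 = (4 + 3*(-16)) - 10*49 = (4 - 48) - 490 = -44 - 490 = -534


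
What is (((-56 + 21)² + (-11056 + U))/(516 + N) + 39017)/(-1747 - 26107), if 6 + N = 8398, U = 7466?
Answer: -347561071/248123432 ≈ -1.4008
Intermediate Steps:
N = 8392 (N = -6 + 8398 = 8392)
(((-56 + 21)² + (-11056 + U))/(516 + N) + 39017)/(-1747 - 26107) = (((-56 + 21)² + (-11056 + 7466))/(516 + 8392) + 39017)/(-1747 - 26107) = (((-35)² - 3590)/8908 + 39017)/(-27854) = ((1225 - 3590)*(1/8908) + 39017)*(-1/27854) = (-2365*1/8908 + 39017)*(-1/27854) = (-2365/8908 + 39017)*(-1/27854) = (347561071/8908)*(-1/27854) = -347561071/248123432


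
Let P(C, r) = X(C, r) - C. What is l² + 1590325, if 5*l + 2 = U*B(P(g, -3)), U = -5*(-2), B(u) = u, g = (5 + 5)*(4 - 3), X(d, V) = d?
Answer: 39758129/25 ≈ 1.5903e+6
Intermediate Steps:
g = 10 (g = 10*1 = 10)
P(C, r) = 0 (P(C, r) = C - C = 0)
U = 10
l = -⅖ (l = -⅖ + (10*0)/5 = -⅖ + (⅕)*0 = -⅖ + 0 = -⅖ ≈ -0.40000)
l² + 1590325 = (-⅖)² + 1590325 = 4/25 + 1590325 = 39758129/25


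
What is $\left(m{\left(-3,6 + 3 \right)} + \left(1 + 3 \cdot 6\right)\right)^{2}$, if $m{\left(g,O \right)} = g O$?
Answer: $64$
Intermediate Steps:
$m{\left(g,O \right)} = O g$
$\left(m{\left(-3,6 + 3 \right)} + \left(1 + 3 \cdot 6\right)\right)^{2} = \left(\left(6 + 3\right) \left(-3\right) + \left(1 + 3 \cdot 6\right)\right)^{2} = \left(9 \left(-3\right) + \left(1 + 18\right)\right)^{2} = \left(-27 + 19\right)^{2} = \left(-8\right)^{2} = 64$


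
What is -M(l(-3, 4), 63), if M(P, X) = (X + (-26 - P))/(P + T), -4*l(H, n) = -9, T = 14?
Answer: -139/65 ≈ -2.1385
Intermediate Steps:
l(H, n) = 9/4 (l(H, n) = -¼*(-9) = 9/4)
M(P, X) = (-26 + X - P)/(14 + P) (M(P, X) = (X + (-26 - P))/(P + 14) = (-26 + X - P)/(14 + P))
-M(l(-3, 4), 63) = -(-26 + 63 - 1*9/4)/(14 + 9/4) = -(-26 + 63 - 9/4)/65/4 = -4*139/(65*4) = -1*139/65 = -139/65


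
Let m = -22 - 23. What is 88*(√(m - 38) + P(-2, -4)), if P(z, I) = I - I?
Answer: 88*I*√83 ≈ 801.72*I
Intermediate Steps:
P(z, I) = 0
m = -45
88*(√(m - 38) + P(-2, -4)) = 88*(√(-45 - 38) + 0) = 88*(√(-83) + 0) = 88*(I*√83 + 0) = 88*(I*√83) = 88*I*√83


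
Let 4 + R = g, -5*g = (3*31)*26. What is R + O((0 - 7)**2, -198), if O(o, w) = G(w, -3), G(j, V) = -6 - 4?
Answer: -2488/5 ≈ -497.60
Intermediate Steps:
G(j, V) = -10
g = -2418/5 (g = -3*31*26/5 = -93*26/5 = -1/5*2418 = -2418/5 ≈ -483.60)
R = -2438/5 (R = -4 - 2418/5 = -2438/5 ≈ -487.60)
O(o, w) = -10
R + O((0 - 7)**2, -198) = -2438/5 - 10 = -2488/5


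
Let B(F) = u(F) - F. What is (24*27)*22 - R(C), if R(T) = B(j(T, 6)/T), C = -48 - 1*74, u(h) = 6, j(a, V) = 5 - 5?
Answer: 14250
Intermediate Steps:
j(a, V) = 0
C = -122 (C = -48 - 74 = -122)
B(F) = 6 - F
R(T) = 6 (R(T) = 6 - 0/T = 6 - 1*0 = 6 + 0 = 6)
(24*27)*22 - R(C) = (24*27)*22 - 1*6 = 648*22 - 6 = 14256 - 6 = 14250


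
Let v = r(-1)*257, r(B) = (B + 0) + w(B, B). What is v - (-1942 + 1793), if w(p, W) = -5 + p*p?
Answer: -1136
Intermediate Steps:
w(p, W) = -5 + p²
r(B) = -5 + B + B² (r(B) = (B + 0) + (-5 + B²) = B + (-5 + B²) = -5 + B + B²)
v = -1285 (v = (-5 - 1 + (-1)²)*257 = (-5 - 1 + 1)*257 = -5*257 = -1285)
v - (-1942 + 1793) = -1285 - (-1942 + 1793) = -1285 - 1*(-149) = -1285 + 149 = -1136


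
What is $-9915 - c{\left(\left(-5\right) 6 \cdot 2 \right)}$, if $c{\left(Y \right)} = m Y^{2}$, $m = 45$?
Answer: $-171915$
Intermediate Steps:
$c{\left(Y \right)} = 45 Y^{2}$
$-9915 - c{\left(\left(-5\right) 6 \cdot 2 \right)} = -9915 - 45 \left(\left(-5\right) 6 \cdot 2\right)^{2} = -9915 - 45 \left(\left(-30\right) 2\right)^{2} = -9915 - 45 \left(-60\right)^{2} = -9915 - 45 \cdot 3600 = -9915 - 162000 = -171915$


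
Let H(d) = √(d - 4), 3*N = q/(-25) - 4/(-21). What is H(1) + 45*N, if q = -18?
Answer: 478/35 + I*√3 ≈ 13.657 + 1.732*I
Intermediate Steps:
N = 478/1575 (N = (-18/(-25) - 4/(-21))/3 = (-18*(-1/25) - 4*(-1/21))/3 = (18/25 + 4/21)/3 = (⅓)*(478/525) = 478/1575 ≈ 0.30349)
H(d) = √(-4 + d)
H(1) + 45*N = √(-4 + 1) + 45*(478/1575) = √(-3) + 478/35 = I*√3 + 478/35 = 478/35 + I*√3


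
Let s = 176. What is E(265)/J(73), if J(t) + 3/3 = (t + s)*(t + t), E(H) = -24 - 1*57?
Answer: -81/36353 ≈ -0.0022282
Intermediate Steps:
E(H) = -81 (E(H) = -24 - 57 = -81)
J(t) = -1 + 2*t*(176 + t) (J(t) = -1 + (t + 176)*(t + t) = -1 + (176 + t)*(2*t) = -1 + 2*t*(176 + t))
E(265)/J(73) = -81/(-1 + 2*73² + 352*73) = -81/(-1 + 2*5329 + 25696) = -81/(-1 + 10658 + 25696) = -81/36353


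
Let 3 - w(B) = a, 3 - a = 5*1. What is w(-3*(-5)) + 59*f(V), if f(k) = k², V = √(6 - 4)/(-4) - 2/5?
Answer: 4363/200 + 59*√2/5 ≈ 38.503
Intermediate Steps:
a = -2 (a = 3 - 5 = -2)
w(B) = 5 (w(B) = 3 - 1*(-2) = 3 + 2 = 5)
V = -⅖ - √2/4 (V = √2*(-¼) - 2*⅕ = -√2/4 - ⅖ = -⅖ - √2/4 ≈ -0.75355)
w(-3*(-5)) + 59*f(V) = 5 + 59*(-⅖ - √2/4)²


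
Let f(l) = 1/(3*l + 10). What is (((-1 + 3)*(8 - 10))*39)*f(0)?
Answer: -78/5 ≈ -15.600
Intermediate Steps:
f(l) = 1/(10 + 3*l)
(((-1 + 3)*(8 - 10))*39)*f(0) = (((-1 + 3)*(8 - 10))*39)/(10 + 3*0) = ((2*(-2))*39)/(10 + 0) = -4*39/10 = -156*⅒ = -78/5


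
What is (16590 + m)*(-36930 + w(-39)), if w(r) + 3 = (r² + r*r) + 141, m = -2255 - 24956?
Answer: 358458750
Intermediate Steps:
m = -27211
w(r) = 138 + 2*r² (w(r) = -3 + ((r² + r*r) + 141) = -3 + ((r² + r²) + 141) = -3 + (2*r² + 141) = -3 + (141 + 2*r²) = 138 + 2*r²)
(16590 + m)*(-36930 + w(-39)) = (16590 - 27211)*(-36930 + (138 + 2*(-39)²)) = -10621*(-36930 + (138 + 2*1521)) = -10621*(-36930 + (138 + 3042)) = -10621*(-36930 + 3180) = -10621*(-33750) = 358458750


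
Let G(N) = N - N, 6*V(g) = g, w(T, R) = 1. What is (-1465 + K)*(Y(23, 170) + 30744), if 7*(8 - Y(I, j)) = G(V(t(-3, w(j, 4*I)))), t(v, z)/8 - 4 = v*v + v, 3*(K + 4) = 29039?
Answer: 757483264/3 ≈ 2.5249e+8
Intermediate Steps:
K = 29027/3 (K = -4 + (⅓)*29039 = -4 + 29039/3 = 29027/3 ≈ 9675.7)
t(v, z) = 32 + 8*v + 8*v² (t(v, z) = 32 + 8*(v*v + v) = 32 + 8*(v² + v) = 32 + 8*(v + v²) = 32 + (8*v + 8*v²) = 32 + 8*v + 8*v²)
V(g) = g/6
G(N) = 0
Y(I, j) = 8 (Y(I, j) = 8 - ⅐*0 = 8 + 0 = 8)
(-1465 + K)*(Y(23, 170) + 30744) = (-1465 + 29027/3)*(8 + 30744) = (24632/3)*30752 = 757483264/3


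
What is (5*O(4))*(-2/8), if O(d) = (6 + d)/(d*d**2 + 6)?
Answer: -5/28 ≈ -0.17857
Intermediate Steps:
O(d) = (6 + d)/(6 + d**3) (O(d) = (6 + d)/(d**3 + 6) = (6 + d)/(6 + d**3))
(5*O(4))*(-2/8) = (5*((6 + 4)/(6 + 4**3)))*(-2/8) = (5*(10/(6 + 64)))*(-2*1/8) = (5*(10/70))*(-1/4) = (5*((1/70)*10))*(-1/4) = (5*(1/7))*(-1/4) = (5/7)*(-1/4) = -5/28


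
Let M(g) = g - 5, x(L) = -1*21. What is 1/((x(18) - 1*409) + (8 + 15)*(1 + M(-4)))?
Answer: -1/614 ≈ -0.0016287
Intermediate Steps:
x(L) = -21
M(g) = -5 + g
1/((x(18) - 1*409) + (8 + 15)*(1 + M(-4))) = 1/((-21 - 1*409) + (8 + 15)*(1 + (-5 - 4))) = 1/((-21 - 409) + 23*(1 - 9)) = 1/(-430 + 23*(-8)) = 1/(-430 - 184) = 1/(-614) = -1/614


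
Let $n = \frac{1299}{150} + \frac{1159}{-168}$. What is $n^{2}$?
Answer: $\frac{54715609}{17640000} \approx 3.1018$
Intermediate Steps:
$n = \frac{7397}{4200}$ ($n = 1299 \cdot \frac{1}{150} + 1159 \left(- \frac{1}{168}\right) = \frac{433}{50} - \frac{1159}{168} = \frac{7397}{4200} \approx 1.7612$)
$n^{2} = \left(\frac{7397}{4200}\right)^{2} = \frac{54715609}{17640000}$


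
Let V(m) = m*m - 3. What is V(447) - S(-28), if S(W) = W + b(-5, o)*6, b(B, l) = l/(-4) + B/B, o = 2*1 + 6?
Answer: 199840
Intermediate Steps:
o = 8 (o = 2 + 6 = 8)
b(B, l) = 1 - l/4 (b(B, l) = l*(-¼) + 1 = -l/4 + 1 = 1 - l/4)
V(m) = -3 + m² (V(m) = m² - 3 = -3 + m²)
S(W) = -6 + W (S(W) = W + (1 - ¼*8)*6 = W + (1 - 2)*6 = W - 1*6 = W - 6 = -6 + W)
V(447) - S(-28) = (-3 + 447²) - (-6 - 28) = (-3 + 199809) - 1*(-34) = 199806 + 34 = 199840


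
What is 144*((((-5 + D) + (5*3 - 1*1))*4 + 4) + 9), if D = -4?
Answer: 4752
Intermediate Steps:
144*((((-5 + D) + (5*3 - 1*1))*4 + 4) + 9) = 144*((((-5 - 4) + (5*3 - 1*1))*4 + 4) + 9) = 144*(((-9 + (15 - 1))*4 + 4) + 9) = 144*(((-9 + 14)*4 + 4) + 9) = 144*((5*4 + 4) + 9) = 144*((20 + 4) + 9) = 144*(24 + 9) = 144*33 = 4752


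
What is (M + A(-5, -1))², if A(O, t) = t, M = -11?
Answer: 144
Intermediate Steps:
(M + A(-5, -1))² = (-11 - 1)² = (-12)² = 144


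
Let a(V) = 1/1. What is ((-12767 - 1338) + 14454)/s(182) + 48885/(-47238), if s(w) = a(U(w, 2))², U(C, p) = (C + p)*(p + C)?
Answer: 5479059/15746 ≈ 347.97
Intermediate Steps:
U(C, p) = (C + p)² (U(C, p) = (C + p)*(C + p) = (C + p)²)
a(V) = 1
s(w) = 1 (s(w) = 1² = 1)
((-12767 - 1338) + 14454)/s(182) + 48885/(-47238) = ((-12767 - 1338) + 14454)/1 + 48885/(-47238) = (-14105 + 14454)*1 + 48885*(-1/47238) = 349*1 - 16295/15746 = 349 - 16295/15746 = 5479059/15746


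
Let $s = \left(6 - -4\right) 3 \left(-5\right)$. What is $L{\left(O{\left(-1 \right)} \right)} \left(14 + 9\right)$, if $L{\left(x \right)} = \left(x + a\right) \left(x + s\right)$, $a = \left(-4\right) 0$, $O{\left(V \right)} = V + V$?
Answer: $6992$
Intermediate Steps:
$O{\left(V \right)} = 2 V$
$a = 0$
$s = -150$ ($s = \left(6 + 4\right) 3 \left(-5\right) = 10 \cdot 3 \left(-5\right) = 30 \left(-5\right) = -150$)
$L{\left(x \right)} = x \left(-150 + x\right)$ ($L{\left(x \right)} = \left(x + 0\right) \left(x - 150\right) = x \left(-150 + x\right)$)
$L{\left(O{\left(-1 \right)} \right)} \left(14 + 9\right) = 2 \left(-1\right) \left(-150 + 2 \left(-1\right)\right) \left(14 + 9\right) = - 2 \left(-150 - 2\right) 23 = \left(-2\right) \left(-152\right) 23 = 304 \cdot 23 = 6992$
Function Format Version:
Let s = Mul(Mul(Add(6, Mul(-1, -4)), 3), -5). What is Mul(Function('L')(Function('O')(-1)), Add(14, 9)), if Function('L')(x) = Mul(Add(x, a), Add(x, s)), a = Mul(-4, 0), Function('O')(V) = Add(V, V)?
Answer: 6992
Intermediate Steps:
Function('O')(V) = Mul(2, V)
a = 0
s = -150 (s = Mul(Mul(Add(6, 4), 3), -5) = Mul(Mul(10, 3), -5) = Mul(30, -5) = -150)
Function('L')(x) = Mul(x, Add(-150, x)) (Function('L')(x) = Mul(Add(x, 0), Add(x, -150)) = Mul(x, Add(-150, x)))
Mul(Function('L')(Function('O')(-1)), Add(14, 9)) = Mul(Mul(Mul(2, -1), Add(-150, Mul(2, -1))), Add(14, 9)) = Mul(Mul(-2, Add(-150, -2)), 23) = Mul(Mul(-2, -152), 23) = Mul(304, 23) = 6992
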